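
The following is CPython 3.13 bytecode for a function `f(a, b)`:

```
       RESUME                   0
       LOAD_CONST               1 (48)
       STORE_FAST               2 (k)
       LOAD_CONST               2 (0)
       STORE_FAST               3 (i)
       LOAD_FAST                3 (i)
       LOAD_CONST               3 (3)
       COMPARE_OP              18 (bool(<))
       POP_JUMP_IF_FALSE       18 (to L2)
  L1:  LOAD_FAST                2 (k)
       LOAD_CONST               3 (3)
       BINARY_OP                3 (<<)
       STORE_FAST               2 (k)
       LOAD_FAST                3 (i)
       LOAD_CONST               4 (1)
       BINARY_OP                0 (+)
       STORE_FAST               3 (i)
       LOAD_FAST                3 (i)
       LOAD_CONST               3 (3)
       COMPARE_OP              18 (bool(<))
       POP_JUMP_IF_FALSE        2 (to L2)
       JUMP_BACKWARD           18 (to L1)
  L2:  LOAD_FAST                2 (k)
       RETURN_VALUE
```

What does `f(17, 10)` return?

24576

LOAD_CONST → push 48. Stack: [48]
STORE_FAST k → k=48. Stack: []
LOAD_CONST → push 0. Stack: [0]
STORE_FAST i → i=0. Stack: []
LOAD_FAST i → push 0. Stack: [0]
LOAD_CONST → push 3. Stack: [0, 3]
COMPARE_OP bool(<) → 0 vs 3 = True. Stack: [True]
POP_JUMP_IF_FALSE → pop True; no jump. Stack: []
LOAD_FAST k → push 48. Stack: [48]
LOAD_CONST → push 3. Stack: [48, 3]
BINARY_OP << → 48 << 3 = 384. Stack: [384]
STORE_FAST k → k=384. Stack: []
LOAD_FAST i → push 0. Stack: [0]
LOAD_CONST → push 1. Stack: [0, 1]
BINARY_OP + → 0 + 1 = 1. Stack: [1]
STORE_FAST i → i=1. Stack: []
LOAD_FAST i → push 1. Stack: [1]
LOAD_CONST → push 3. Stack: [1, 3]
COMPARE_OP bool(<) → 1 vs 3 = True. Stack: [True]
POP_JUMP_IF_FALSE → pop True; no jump. Stack: []
LOAD_FAST k → push 384. Stack: [384]
LOAD_CONST → push 3. Stack: [384, 3]
BINARY_OP << → 384 << 3 = 3072. Stack: [3072]
STORE_FAST k → k=3072. Stack: []
LOAD_FAST i → push 1. Stack: [1]
LOAD_CONST → push 1. Stack: [1, 1]
BINARY_OP + → 1 + 1 = 2. Stack: [2]
STORE_FAST i → i=2. Stack: []
LOAD_FAST i → push 2. Stack: [2]
LOAD_CONST → push 3. Stack: [2, 3]
COMPARE_OP bool(<) → 2 vs 3 = True. Stack: [True]
POP_JUMP_IF_FALSE → pop True; no jump. Stack: []
LOAD_FAST k → push 3072. Stack: [3072]
LOAD_CONST → push 3. Stack: [3072, 3]
BINARY_OP << → 3072 << 3 = 24576. Stack: [24576]
STORE_FAST k → k=24576. Stack: []
LOAD_FAST i → push 2. Stack: [2]
LOAD_CONST → push 1. Stack: [2, 1]
BINARY_OP + → 2 + 1 = 3. Stack: [3]
STORE_FAST i → i=3. Stack: []
LOAD_FAST i → push 3. Stack: [3]
LOAD_CONST → push 3. Stack: [3, 3]
COMPARE_OP bool(<) → 3 vs 3 = False. Stack: [False]
POP_JUMP_IF_FALSE → pop False; jump. Stack: []
LOAD_FAST k → push 24576. Stack: [24576]
RETURN_VALUE → return 24576.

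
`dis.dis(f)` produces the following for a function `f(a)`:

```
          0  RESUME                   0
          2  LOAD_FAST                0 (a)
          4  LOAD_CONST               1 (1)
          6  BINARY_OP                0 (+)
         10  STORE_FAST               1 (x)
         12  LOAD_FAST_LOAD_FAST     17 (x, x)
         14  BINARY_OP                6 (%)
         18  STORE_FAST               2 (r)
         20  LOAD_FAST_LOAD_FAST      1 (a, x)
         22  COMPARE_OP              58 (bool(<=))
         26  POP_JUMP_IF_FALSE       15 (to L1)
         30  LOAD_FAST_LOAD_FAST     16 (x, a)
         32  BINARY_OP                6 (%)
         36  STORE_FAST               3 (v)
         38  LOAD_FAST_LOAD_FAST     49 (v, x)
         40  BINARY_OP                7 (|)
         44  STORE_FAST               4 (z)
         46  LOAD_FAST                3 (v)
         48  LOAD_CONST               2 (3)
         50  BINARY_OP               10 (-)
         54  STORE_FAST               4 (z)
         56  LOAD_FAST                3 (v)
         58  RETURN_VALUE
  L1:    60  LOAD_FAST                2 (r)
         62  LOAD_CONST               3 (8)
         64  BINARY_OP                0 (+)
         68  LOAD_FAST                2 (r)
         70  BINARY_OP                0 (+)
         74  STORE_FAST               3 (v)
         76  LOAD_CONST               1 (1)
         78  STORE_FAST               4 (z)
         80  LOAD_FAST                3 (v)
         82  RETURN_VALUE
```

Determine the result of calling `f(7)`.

1

LOAD_FAST a → push 7. Stack: [7]
LOAD_CONST → push 1. Stack: [7, 1]
BINARY_OP + → 7 + 1 = 8. Stack: [8]
STORE_FAST x → x=8. Stack: []
LOAD_FAST_LOAD_FAST x,x → push 8,8. Stack: [8, 8]
BINARY_OP % → 8 % 8 = 0. Stack: [0]
STORE_FAST r → r=0. Stack: []
LOAD_FAST_LOAD_FAST a,x → push 7,8. Stack: [7, 8]
COMPARE_OP bool(<=) → 7 vs 8 = True. Stack: [True]
POP_JUMP_IF_FALSE → pop True; no jump. Stack: []
LOAD_FAST_LOAD_FAST x,a → push 8,7. Stack: [8, 7]
BINARY_OP % → 8 % 7 = 1. Stack: [1]
STORE_FAST v → v=1. Stack: []
LOAD_FAST_LOAD_FAST v,x → push 1,8. Stack: [1, 8]
BINARY_OP | → 1 | 8 = 9. Stack: [9]
STORE_FAST z → z=9. Stack: []
LOAD_FAST v → push 1. Stack: [1]
LOAD_CONST → push 3. Stack: [1, 3]
BINARY_OP - → 1 - 3 = -2. Stack: [-2]
STORE_FAST z → z=-2. Stack: []
LOAD_FAST v → push 1. Stack: [1]
RETURN_VALUE → return 1.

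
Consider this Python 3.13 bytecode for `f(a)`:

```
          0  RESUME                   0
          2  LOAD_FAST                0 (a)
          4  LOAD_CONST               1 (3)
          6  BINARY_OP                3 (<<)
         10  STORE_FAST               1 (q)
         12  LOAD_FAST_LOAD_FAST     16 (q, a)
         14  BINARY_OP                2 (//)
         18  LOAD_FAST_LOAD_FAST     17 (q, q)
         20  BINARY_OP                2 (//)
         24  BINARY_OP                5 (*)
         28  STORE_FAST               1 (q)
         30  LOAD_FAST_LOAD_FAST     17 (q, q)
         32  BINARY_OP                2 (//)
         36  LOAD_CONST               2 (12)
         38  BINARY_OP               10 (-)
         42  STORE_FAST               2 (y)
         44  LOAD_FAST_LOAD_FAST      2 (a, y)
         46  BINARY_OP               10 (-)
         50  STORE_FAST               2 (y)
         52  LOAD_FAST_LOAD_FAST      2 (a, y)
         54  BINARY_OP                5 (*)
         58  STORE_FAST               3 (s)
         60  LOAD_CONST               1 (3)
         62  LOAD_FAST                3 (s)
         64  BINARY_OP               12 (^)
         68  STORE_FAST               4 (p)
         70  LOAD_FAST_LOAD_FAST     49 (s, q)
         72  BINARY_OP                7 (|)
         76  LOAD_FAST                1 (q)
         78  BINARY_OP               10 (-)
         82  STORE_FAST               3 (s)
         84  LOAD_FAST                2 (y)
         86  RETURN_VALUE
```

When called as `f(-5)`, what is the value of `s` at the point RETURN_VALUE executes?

LOAD_FAST a → push -5. Stack: [-5]
LOAD_CONST → push 3. Stack: [-5, 3]
BINARY_OP << → -5 << 3 = -40. Stack: [-40]
STORE_FAST q → q=-40. Stack: []
LOAD_FAST_LOAD_FAST q,a → push -40,-5. Stack: [-40, -5]
BINARY_OP // → -40 // -5 = 8. Stack: [8]
LOAD_FAST_LOAD_FAST q,q → push -40,-40. Stack: [8, -40, -40]
BINARY_OP // → -40 // -40 = 1. Stack: [8, 1]
BINARY_OP * → 8 * 1 = 8. Stack: [8]
STORE_FAST q → q=8. Stack: []
LOAD_FAST_LOAD_FAST q,q → push 8,8. Stack: [8, 8]
BINARY_OP // → 8 // 8 = 1. Stack: [1]
LOAD_CONST → push 12. Stack: [1, 12]
BINARY_OP - → 1 - 12 = -11. Stack: [-11]
STORE_FAST y → y=-11. Stack: []
LOAD_FAST_LOAD_FAST a,y → push -5,-11. Stack: [-5, -11]
BINARY_OP - → -5 - -11 = 6. Stack: [6]
STORE_FAST y → y=6. Stack: []
LOAD_FAST_LOAD_FAST a,y → push -5,6. Stack: [-5, 6]
BINARY_OP * → -5 * 6 = -30. Stack: [-30]
STORE_FAST s → s=-30. Stack: []
LOAD_CONST → push 3. Stack: [3]
LOAD_FAST s → push -30. Stack: [3, -30]
BINARY_OP ^ → 3 ^ -30 = -31. Stack: [-31]
STORE_FAST p → p=-31. Stack: []
LOAD_FAST_LOAD_FAST s,q → push -30,8. Stack: [-30, 8]
BINARY_OP | → -30 | 8 = -22. Stack: [-22]
LOAD_FAST q → push 8. Stack: [-22, 8]
BINARY_OP - → -22 - 8 = -30. Stack: [-30]
STORE_FAST s → s=-30. Stack: []
LOAD_FAST y → push 6. Stack: [6]
RETURN_VALUE → return 6.

-30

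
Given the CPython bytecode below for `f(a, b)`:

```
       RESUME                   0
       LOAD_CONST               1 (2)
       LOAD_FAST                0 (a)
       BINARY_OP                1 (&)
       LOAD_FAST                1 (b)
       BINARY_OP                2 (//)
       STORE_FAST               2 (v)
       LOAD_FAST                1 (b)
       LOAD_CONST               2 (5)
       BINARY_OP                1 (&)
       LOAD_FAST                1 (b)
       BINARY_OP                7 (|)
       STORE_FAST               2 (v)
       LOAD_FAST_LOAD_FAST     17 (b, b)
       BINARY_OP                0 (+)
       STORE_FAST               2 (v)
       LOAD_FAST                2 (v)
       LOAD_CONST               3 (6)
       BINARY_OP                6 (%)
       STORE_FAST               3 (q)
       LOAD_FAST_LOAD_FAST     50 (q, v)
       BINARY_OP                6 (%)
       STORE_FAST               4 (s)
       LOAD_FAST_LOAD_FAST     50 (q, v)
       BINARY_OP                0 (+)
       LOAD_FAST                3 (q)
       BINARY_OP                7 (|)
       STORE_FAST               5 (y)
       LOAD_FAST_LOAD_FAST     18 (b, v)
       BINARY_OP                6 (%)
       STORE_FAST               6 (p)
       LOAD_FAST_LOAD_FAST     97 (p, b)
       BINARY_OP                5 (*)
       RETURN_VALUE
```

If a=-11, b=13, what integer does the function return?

LOAD_CONST → push 2. Stack: [2]
LOAD_FAST a → push -11. Stack: [2, -11]
BINARY_OP & → 2 & -11 = 0. Stack: [0]
LOAD_FAST b → push 13. Stack: [0, 13]
BINARY_OP // → 0 // 13 = 0. Stack: [0]
STORE_FAST v → v=0. Stack: []
LOAD_FAST b → push 13. Stack: [13]
LOAD_CONST → push 5. Stack: [13, 5]
BINARY_OP & → 13 & 5 = 5. Stack: [5]
LOAD_FAST b → push 13. Stack: [5, 13]
BINARY_OP | → 5 | 13 = 13. Stack: [13]
STORE_FAST v → v=13. Stack: []
LOAD_FAST_LOAD_FAST b,b → push 13,13. Stack: [13, 13]
BINARY_OP + → 13 + 13 = 26. Stack: [26]
STORE_FAST v → v=26. Stack: []
LOAD_FAST v → push 26. Stack: [26]
LOAD_CONST → push 6. Stack: [26, 6]
BINARY_OP % → 26 % 6 = 2. Stack: [2]
STORE_FAST q → q=2. Stack: []
LOAD_FAST_LOAD_FAST q,v → push 2,26. Stack: [2, 26]
BINARY_OP % → 2 % 26 = 2. Stack: [2]
STORE_FAST s → s=2. Stack: []
LOAD_FAST_LOAD_FAST q,v → push 2,26. Stack: [2, 26]
BINARY_OP + → 2 + 26 = 28. Stack: [28]
LOAD_FAST q → push 2. Stack: [28, 2]
BINARY_OP | → 28 | 2 = 30. Stack: [30]
STORE_FAST y → y=30. Stack: []
LOAD_FAST_LOAD_FAST b,v → push 13,26. Stack: [13, 26]
BINARY_OP % → 13 % 26 = 13. Stack: [13]
STORE_FAST p → p=13. Stack: []
LOAD_FAST_LOAD_FAST p,b → push 13,13. Stack: [13, 13]
BINARY_OP * → 13 * 13 = 169. Stack: [169]
RETURN_VALUE → return 169.

169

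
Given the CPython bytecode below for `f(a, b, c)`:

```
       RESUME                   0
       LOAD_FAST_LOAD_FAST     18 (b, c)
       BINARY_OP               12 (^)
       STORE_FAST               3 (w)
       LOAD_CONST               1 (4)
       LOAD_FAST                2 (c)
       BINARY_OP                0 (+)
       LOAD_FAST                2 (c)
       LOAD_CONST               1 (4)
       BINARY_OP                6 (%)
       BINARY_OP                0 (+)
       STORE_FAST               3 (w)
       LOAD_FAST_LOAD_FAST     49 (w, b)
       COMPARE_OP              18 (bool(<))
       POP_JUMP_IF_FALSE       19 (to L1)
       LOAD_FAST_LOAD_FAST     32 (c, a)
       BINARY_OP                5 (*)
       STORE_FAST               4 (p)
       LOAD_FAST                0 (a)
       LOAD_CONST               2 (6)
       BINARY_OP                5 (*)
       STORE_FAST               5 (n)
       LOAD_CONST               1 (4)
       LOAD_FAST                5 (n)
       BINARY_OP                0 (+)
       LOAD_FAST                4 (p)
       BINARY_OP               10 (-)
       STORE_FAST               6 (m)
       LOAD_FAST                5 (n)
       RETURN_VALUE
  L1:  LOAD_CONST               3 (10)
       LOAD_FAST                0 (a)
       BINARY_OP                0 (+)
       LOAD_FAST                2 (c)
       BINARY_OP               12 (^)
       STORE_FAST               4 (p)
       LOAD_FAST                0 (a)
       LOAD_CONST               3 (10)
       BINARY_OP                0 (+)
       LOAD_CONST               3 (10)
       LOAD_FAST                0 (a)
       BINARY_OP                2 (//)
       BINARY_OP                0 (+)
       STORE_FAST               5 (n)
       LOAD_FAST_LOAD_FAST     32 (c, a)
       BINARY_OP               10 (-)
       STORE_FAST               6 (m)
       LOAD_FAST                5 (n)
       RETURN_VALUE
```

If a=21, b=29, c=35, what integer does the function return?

31

LOAD_FAST_LOAD_FAST b,c → push 29,35. Stack: [29, 35]
BINARY_OP ^ → 29 ^ 35 = 62. Stack: [62]
STORE_FAST w → w=62. Stack: []
LOAD_CONST → push 4. Stack: [4]
LOAD_FAST c → push 35. Stack: [4, 35]
BINARY_OP + → 4 + 35 = 39. Stack: [39]
LOAD_FAST c → push 35. Stack: [39, 35]
LOAD_CONST → push 4. Stack: [39, 35, 4]
BINARY_OP % → 35 % 4 = 3. Stack: [39, 3]
BINARY_OP + → 39 + 3 = 42. Stack: [42]
STORE_FAST w → w=42. Stack: []
LOAD_FAST_LOAD_FAST w,b → push 42,29. Stack: [42, 29]
COMPARE_OP bool(<) → 42 vs 29 = False. Stack: [False]
POP_JUMP_IF_FALSE → pop False; jump. Stack: []
LOAD_CONST → push 10. Stack: [10]
LOAD_FAST a → push 21. Stack: [10, 21]
BINARY_OP + → 10 + 21 = 31. Stack: [31]
LOAD_FAST c → push 35. Stack: [31, 35]
BINARY_OP ^ → 31 ^ 35 = 60. Stack: [60]
STORE_FAST p → p=60. Stack: []
LOAD_FAST a → push 21. Stack: [21]
LOAD_CONST → push 10. Stack: [21, 10]
BINARY_OP + → 21 + 10 = 31. Stack: [31]
LOAD_CONST → push 10. Stack: [31, 10]
LOAD_FAST a → push 21. Stack: [31, 10, 21]
BINARY_OP // → 10 // 21 = 0. Stack: [31, 0]
BINARY_OP + → 31 + 0 = 31. Stack: [31]
STORE_FAST n → n=31. Stack: []
LOAD_FAST_LOAD_FAST c,a → push 35,21. Stack: [35, 21]
BINARY_OP - → 35 - 21 = 14. Stack: [14]
STORE_FAST m → m=14. Stack: []
LOAD_FAST n → push 31. Stack: [31]
RETURN_VALUE → return 31.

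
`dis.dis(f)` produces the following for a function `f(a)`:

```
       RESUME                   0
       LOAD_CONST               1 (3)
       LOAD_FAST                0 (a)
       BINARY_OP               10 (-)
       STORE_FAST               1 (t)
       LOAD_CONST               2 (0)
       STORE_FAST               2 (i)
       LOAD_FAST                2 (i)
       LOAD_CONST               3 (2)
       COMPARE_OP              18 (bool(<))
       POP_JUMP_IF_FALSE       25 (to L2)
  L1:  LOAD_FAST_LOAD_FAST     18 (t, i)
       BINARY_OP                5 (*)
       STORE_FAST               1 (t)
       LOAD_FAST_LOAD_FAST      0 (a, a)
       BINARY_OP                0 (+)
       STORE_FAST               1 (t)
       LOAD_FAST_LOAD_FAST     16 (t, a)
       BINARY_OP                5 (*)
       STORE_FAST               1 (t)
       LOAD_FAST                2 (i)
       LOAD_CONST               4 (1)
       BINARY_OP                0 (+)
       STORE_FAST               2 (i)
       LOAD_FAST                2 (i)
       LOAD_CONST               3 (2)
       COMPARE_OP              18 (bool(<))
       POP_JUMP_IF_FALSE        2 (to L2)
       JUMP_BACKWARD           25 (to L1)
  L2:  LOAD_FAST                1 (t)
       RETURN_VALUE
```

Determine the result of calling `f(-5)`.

LOAD_CONST → push 3. Stack: [3]
LOAD_FAST a → push -5. Stack: [3, -5]
BINARY_OP - → 3 - -5 = 8. Stack: [8]
STORE_FAST t → t=8. Stack: []
LOAD_CONST → push 0. Stack: [0]
STORE_FAST i → i=0. Stack: []
LOAD_FAST i → push 0. Stack: [0]
LOAD_CONST → push 2. Stack: [0, 2]
COMPARE_OP bool(<) → 0 vs 2 = True. Stack: [True]
POP_JUMP_IF_FALSE → pop True; no jump. Stack: []
LOAD_FAST_LOAD_FAST t,i → push 8,0. Stack: [8, 0]
BINARY_OP * → 8 * 0 = 0. Stack: [0]
STORE_FAST t → t=0. Stack: []
LOAD_FAST_LOAD_FAST a,a → push -5,-5. Stack: [-5, -5]
BINARY_OP + → -5 + -5 = -10. Stack: [-10]
STORE_FAST t → t=-10. Stack: []
LOAD_FAST_LOAD_FAST t,a → push -10,-5. Stack: [-10, -5]
BINARY_OP * → -10 * -5 = 50. Stack: [50]
STORE_FAST t → t=50. Stack: []
LOAD_FAST i → push 0. Stack: [0]
LOAD_CONST → push 1. Stack: [0, 1]
BINARY_OP + → 0 + 1 = 1. Stack: [1]
STORE_FAST i → i=1. Stack: []
LOAD_FAST i → push 1. Stack: [1]
LOAD_CONST → push 2. Stack: [1, 2]
COMPARE_OP bool(<) → 1 vs 2 = True. Stack: [True]
POP_JUMP_IF_FALSE → pop True; no jump. Stack: []
LOAD_FAST_LOAD_FAST t,i → push 50,1. Stack: [50, 1]
BINARY_OP * → 50 * 1 = 50. Stack: [50]
STORE_FAST t → t=50. Stack: []
LOAD_FAST_LOAD_FAST a,a → push -5,-5. Stack: [-5, -5]
BINARY_OP + → -5 + -5 = -10. Stack: [-10]
STORE_FAST t → t=-10. Stack: []
LOAD_FAST_LOAD_FAST t,a → push -10,-5. Stack: [-10, -5]
BINARY_OP * → -10 * -5 = 50. Stack: [50]
STORE_FAST t → t=50. Stack: []
LOAD_FAST i → push 1. Stack: [1]
LOAD_CONST → push 1. Stack: [1, 1]
BINARY_OP + → 1 + 1 = 2. Stack: [2]
STORE_FAST i → i=2. Stack: []
LOAD_FAST i → push 2. Stack: [2]
LOAD_CONST → push 2. Stack: [2, 2]
COMPARE_OP bool(<) → 2 vs 2 = False. Stack: [False]
POP_JUMP_IF_FALSE → pop False; jump. Stack: []
LOAD_FAST t → push 50. Stack: [50]
RETURN_VALUE → return 50.

50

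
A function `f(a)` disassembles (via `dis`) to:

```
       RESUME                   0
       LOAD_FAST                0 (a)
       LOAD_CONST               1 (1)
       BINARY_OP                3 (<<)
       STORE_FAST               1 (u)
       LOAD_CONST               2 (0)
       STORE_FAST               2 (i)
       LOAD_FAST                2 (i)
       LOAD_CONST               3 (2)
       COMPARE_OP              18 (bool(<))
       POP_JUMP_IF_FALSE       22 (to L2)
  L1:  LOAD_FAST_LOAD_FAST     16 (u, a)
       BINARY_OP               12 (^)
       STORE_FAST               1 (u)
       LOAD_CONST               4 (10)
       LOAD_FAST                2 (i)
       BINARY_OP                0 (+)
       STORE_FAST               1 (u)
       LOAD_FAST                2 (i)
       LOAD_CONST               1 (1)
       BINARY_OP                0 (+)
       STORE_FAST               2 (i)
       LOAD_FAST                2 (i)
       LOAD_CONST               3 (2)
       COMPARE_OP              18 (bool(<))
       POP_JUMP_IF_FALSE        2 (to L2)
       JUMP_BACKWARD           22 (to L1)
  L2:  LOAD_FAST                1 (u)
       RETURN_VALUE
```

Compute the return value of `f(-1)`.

11

LOAD_FAST a → push -1. Stack: [-1]
LOAD_CONST → push 1. Stack: [-1, 1]
BINARY_OP << → -1 << 1 = -2. Stack: [-2]
STORE_FAST u → u=-2. Stack: []
LOAD_CONST → push 0. Stack: [0]
STORE_FAST i → i=0. Stack: []
LOAD_FAST i → push 0. Stack: [0]
LOAD_CONST → push 2. Stack: [0, 2]
COMPARE_OP bool(<) → 0 vs 2 = True. Stack: [True]
POP_JUMP_IF_FALSE → pop True; no jump. Stack: []
LOAD_FAST_LOAD_FAST u,a → push -2,-1. Stack: [-2, -1]
BINARY_OP ^ → -2 ^ -1 = 1. Stack: [1]
STORE_FAST u → u=1. Stack: []
LOAD_CONST → push 10. Stack: [10]
LOAD_FAST i → push 0. Stack: [10, 0]
BINARY_OP + → 10 + 0 = 10. Stack: [10]
STORE_FAST u → u=10. Stack: []
LOAD_FAST i → push 0. Stack: [0]
LOAD_CONST → push 1. Stack: [0, 1]
BINARY_OP + → 0 + 1 = 1. Stack: [1]
STORE_FAST i → i=1. Stack: []
LOAD_FAST i → push 1. Stack: [1]
LOAD_CONST → push 2. Stack: [1, 2]
COMPARE_OP bool(<) → 1 vs 2 = True. Stack: [True]
POP_JUMP_IF_FALSE → pop True; no jump. Stack: []
LOAD_FAST_LOAD_FAST u,a → push 10,-1. Stack: [10, -1]
BINARY_OP ^ → 10 ^ -1 = -11. Stack: [-11]
STORE_FAST u → u=-11. Stack: []
LOAD_CONST → push 10. Stack: [10]
LOAD_FAST i → push 1. Stack: [10, 1]
BINARY_OP + → 10 + 1 = 11. Stack: [11]
STORE_FAST u → u=11. Stack: []
LOAD_FAST i → push 1. Stack: [1]
LOAD_CONST → push 1. Stack: [1, 1]
BINARY_OP + → 1 + 1 = 2. Stack: [2]
STORE_FAST i → i=2. Stack: []
LOAD_FAST i → push 2. Stack: [2]
LOAD_CONST → push 2. Stack: [2, 2]
COMPARE_OP bool(<) → 2 vs 2 = False. Stack: [False]
POP_JUMP_IF_FALSE → pop False; jump. Stack: []
LOAD_FAST u → push 11. Stack: [11]
RETURN_VALUE → return 11.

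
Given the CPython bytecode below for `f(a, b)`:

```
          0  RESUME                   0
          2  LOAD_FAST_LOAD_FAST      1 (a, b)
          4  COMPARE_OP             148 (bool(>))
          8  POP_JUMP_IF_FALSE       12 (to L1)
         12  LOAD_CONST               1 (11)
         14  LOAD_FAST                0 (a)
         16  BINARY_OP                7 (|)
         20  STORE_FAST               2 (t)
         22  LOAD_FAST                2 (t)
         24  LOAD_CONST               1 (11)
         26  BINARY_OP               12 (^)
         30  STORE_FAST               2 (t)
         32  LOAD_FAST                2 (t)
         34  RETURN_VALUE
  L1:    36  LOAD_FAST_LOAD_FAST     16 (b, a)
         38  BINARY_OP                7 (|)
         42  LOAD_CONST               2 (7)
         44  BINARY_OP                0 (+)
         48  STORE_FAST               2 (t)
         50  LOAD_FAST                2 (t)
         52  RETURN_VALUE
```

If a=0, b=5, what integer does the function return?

LOAD_FAST_LOAD_FAST a,b → push 0,5. Stack: [0, 5]
COMPARE_OP bool(>) → 0 vs 5 = False. Stack: [False]
POP_JUMP_IF_FALSE → pop False; jump. Stack: []
LOAD_FAST_LOAD_FAST b,a → push 5,0. Stack: [5, 0]
BINARY_OP | → 5 | 0 = 5. Stack: [5]
LOAD_CONST → push 7. Stack: [5, 7]
BINARY_OP + → 5 + 7 = 12. Stack: [12]
STORE_FAST t → t=12. Stack: []
LOAD_FAST t → push 12. Stack: [12]
RETURN_VALUE → return 12.

12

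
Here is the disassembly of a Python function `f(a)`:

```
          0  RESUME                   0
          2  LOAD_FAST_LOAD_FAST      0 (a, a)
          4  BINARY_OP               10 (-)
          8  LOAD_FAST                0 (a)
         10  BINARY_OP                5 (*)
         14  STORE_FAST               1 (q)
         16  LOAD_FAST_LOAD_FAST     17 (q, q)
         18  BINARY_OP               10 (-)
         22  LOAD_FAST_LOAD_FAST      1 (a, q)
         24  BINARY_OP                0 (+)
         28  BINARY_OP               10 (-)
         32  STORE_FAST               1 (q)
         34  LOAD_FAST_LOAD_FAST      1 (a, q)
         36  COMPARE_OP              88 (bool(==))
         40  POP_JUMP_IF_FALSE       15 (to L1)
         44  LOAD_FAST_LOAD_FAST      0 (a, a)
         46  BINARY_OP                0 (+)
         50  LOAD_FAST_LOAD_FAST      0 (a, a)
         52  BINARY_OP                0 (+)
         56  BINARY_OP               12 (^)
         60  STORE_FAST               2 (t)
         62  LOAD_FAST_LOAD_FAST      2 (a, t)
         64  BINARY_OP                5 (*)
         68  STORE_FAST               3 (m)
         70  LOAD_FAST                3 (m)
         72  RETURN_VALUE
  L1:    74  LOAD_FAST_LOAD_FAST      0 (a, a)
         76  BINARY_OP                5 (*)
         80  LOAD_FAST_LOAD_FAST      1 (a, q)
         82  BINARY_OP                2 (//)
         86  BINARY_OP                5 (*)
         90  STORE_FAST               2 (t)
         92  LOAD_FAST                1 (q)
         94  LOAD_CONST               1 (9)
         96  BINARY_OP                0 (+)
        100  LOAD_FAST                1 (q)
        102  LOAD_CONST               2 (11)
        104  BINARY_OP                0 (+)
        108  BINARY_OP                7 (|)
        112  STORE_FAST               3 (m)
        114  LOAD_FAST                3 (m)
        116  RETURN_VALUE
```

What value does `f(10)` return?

-1

LOAD_FAST_LOAD_FAST a,a → push 10,10. Stack: [10, 10]
BINARY_OP - → 10 - 10 = 0. Stack: [0]
LOAD_FAST a → push 10. Stack: [0, 10]
BINARY_OP * → 0 * 10 = 0. Stack: [0]
STORE_FAST q → q=0. Stack: []
LOAD_FAST_LOAD_FAST q,q → push 0,0. Stack: [0, 0]
BINARY_OP - → 0 - 0 = 0. Stack: [0]
LOAD_FAST_LOAD_FAST a,q → push 10,0. Stack: [0, 10, 0]
BINARY_OP + → 10 + 0 = 10. Stack: [0, 10]
BINARY_OP - → 0 - 10 = -10. Stack: [-10]
STORE_FAST q → q=-10. Stack: []
LOAD_FAST_LOAD_FAST a,q → push 10,-10. Stack: [10, -10]
COMPARE_OP bool(==) → 10 vs -10 = False. Stack: [False]
POP_JUMP_IF_FALSE → pop False; jump. Stack: []
LOAD_FAST_LOAD_FAST a,a → push 10,10. Stack: [10, 10]
BINARY_OP * → 10 * 10 = 100. Stack: [100]
LOAD_FAST_LOAD_FAST a,q → push 10,-10. Stack: [100, 10, -10]
BINARY_OP // → 10 // -10 = -1. Stack: [100, -1]
BINARY_OP * → 100 * -1 = -100. Stack: [-100]
STORE_FAST t → t=-100. Stack: []
LOAD_FAST q → push -10. Stack: [-10]
LOAD_CONST → push 9. Stack: [-10, 9]
BINARY_OP + → -10 + 9 = -1. Stack: [-1]
LOAD_FAST q → push -10. Stack: [-1, -10]
LOAD_CONST → push 11. Stack: [-1, -10, 11]
BINARY_OP + → -10 + 11 = 1. Stack: [-1, 1]
BINARY_OP | → -1 | 1 = -1. Stack: [-1]
STORE_FAST m → m=-1. Stack: []
LOAD_FAST m → push -1. Stack: [-1]
RETURN_VALUE → return -1.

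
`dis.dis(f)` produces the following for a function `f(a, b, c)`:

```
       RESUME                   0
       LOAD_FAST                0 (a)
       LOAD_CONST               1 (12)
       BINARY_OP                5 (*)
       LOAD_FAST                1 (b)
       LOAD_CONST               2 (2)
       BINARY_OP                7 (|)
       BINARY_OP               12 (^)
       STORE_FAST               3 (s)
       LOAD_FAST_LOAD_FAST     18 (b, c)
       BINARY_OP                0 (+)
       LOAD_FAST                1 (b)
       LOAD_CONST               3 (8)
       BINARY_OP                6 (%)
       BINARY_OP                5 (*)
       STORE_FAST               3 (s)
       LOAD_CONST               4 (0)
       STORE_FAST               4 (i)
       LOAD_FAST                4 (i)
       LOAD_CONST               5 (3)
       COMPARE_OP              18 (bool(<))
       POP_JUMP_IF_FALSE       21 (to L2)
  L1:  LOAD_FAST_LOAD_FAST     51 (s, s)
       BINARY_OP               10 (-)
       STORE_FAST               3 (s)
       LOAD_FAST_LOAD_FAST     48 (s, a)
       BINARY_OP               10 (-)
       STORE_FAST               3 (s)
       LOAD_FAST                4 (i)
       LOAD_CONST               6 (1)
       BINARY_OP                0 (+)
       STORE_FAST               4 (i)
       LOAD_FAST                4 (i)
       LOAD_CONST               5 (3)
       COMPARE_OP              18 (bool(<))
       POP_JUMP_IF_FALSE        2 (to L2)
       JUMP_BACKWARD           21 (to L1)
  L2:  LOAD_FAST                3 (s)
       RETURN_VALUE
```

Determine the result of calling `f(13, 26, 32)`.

-13

LOAD_FAST a → push 13
LOAD_CONST → push 12
BINARY_OP * → 13 * 12 = 156
LOAD_FAST b → push 26
LOAD_CONST → push 2
BINARY_OP | → 26 | 2 = 26
BINARY_OP ^ → 156 ^ 26 = 134
STORE_FAST s → s=134
LOAD_FAST_LOAD_FAST b,c → push 26,32
BINARY_OP + → 26 + 32 = 58
LOAD_FAST b → push 26
LOAD_CONST → push 8
BINARY_OP % → 26 % 8 = 2
BINARY_OP * → 58 * 2 = 116
STORE_FAST s → s=116
LOAD_CONST → push 0
STORE_FAST i → i=0
LOAD_FAST i → push 0
LOAD_CONST → push 3
COMPARE_OP bool(<) → 0 vs 3 = True
POP_JUMP_IF_FALSE → pop True; no jump
LOAD_FAST_LOAD_FAST s,s → push 116,116
BINARY_OP - → 116 - 116 = 0
STORE_FAST s → s=0
LOAD_FAST_LOAD_FAST s,a → push 0,13
BINARY_OP - → 0 - 13 = -13
STORE_FAST s → s=-13
LOAD_FAST i → push 0
LOAD_CONST → push 1
BINARY_OP + → 0 + 1 = 1
STORE_FAST i → i=1
LOAD_FAST i → push 1
LOAD_CONST → push 3
COMPARE_OP bool(<) → 1 vs 3 = True
POP_JUMP_IF_FALSE → pop True; no jump
LOAD_FAST_LOAD_FAST s,s → push -13,-13
BINARY_OP - → -13 - -13 = 0
STORE_FAST s → s=0
LOAD_FAST_LOAD_FAST s,a → push 0,13
BINARY_OP - → 0 - 13 = -13
STORE_FAST s → s=-13
LOAD_FAST i → push 1
LOAD_CONST → push 1
BINARY_OP + → 1 + 1 = 2
STORE_FAST i → i=2
LOAD_FAST i → push 2
LOAD_CONST → push 3
COMPARE_OP bool(<) → 2 vs 3 = True
POP_JUMP_IF_FALSE → pop True; no jump
LOAD_FAST_LOAD_FAST s,s → push -13,-13
BINARY_OP - → -13 - -13 = 0
STORE_FAST s → s=0
LOAD_FAST_LOAD_FAST s,a → push 0,13
BINARY_OP - → 0 - 13 = -13
STORE_FAST s → s=-13
LOAD_FAST i → push 2
LOAD_CONST → push 1
BINARY_OP + → 2 + 1 = 3
STORE_FAST i → i=3
LOAD_FAST i → push 3
LOAD_CONST → push 3
COMPARE_OP bool(<) → 3 vs 3 = False
POP_JUMP_IF_FALSE → pop False; jump
LOAD_FAST s → push -13
RETURN_VALUE → return -13.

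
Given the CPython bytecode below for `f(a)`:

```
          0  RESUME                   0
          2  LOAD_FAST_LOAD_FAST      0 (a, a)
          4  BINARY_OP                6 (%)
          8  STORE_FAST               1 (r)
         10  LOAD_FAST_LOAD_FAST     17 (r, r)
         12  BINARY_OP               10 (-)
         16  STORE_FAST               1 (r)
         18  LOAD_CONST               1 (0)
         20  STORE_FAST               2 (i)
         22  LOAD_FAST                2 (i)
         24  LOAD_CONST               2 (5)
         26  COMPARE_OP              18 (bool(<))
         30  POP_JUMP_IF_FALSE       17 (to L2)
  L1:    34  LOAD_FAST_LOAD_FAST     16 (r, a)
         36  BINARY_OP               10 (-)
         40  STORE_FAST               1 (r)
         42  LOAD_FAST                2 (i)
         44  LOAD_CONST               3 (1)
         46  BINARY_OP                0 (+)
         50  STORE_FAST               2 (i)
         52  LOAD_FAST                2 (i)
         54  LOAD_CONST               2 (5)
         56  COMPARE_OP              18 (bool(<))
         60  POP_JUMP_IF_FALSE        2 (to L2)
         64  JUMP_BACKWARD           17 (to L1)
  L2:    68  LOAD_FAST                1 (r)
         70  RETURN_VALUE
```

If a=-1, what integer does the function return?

LOAD_FAST_LOAD_FAST a,a → push -1,-1
BINARY_OP % → -1 % -1 = 0
STORE_FAST r → r=0
LOAD_FAST_LOAD_FAST r,r → push 0,0
BINARY_OP - → 0 - 0 = 0
STORE_FAST r → r=0
LOAD_CONST → push 0
STORE_FAST i → i=0
LOAD_FAST i → push 0
LOAD_CONST → push 5
COMPARE_OP bool(<) → 0 vs 5 = True
POP_JUMP_IF_FALSE → pop True; no jump
LOAD_FAST_LOAD_FAST r,a → push 0,-1
BINARY_OP - → 0 - -1 = 1
STORE_FAST r → r=1
LOAD_FAST i → push 0
LOAD_CONST → push 1
BINARY_OP + → 0 + 1 = 1
STORE_FAST i → i=1
LOAD_FAST i → push 1
LOAD_CONST → push 5
COMPARE_OP bool(<) → 1 vs 5 = True
POP_JUMP_IF_FALSE → pop True; no jump
LOAD_FAST_LOAD_FAST r,a → push 1,-1
BINARY_OP - → 1 - -1 = 2
STORE_FAST r → r=2
LOAD_FAST i → push 1
LOAD_CONST → push 1
BINARY_OP + → 1 + 1 = 2
STORE_FAST i → i=2
LOAD_FAST i → push 2
LOAD_CONST → push 5
COMPARE_OP bool(<) → 2 vs 5 = True
POP_JUMP_IF_FALSE → pop True; no jump
LOAD_FAST_LOAD_FAST r,a → push 2,-1
BINARY_OP - → 2 - -1 = 3
STORE_FAST r → r=3
LOAD_FAST i → push 2
LOAD_CONST → push 1
BINARY_OP + → 2 + 1 = 3
STORE_FAST i → i=3
LOAD_FAST i → push 3
LOAD_CONST → push 5
COMPARE_OP bool(<) → 3 vs 5 = True
POP_JUMP_IF_FALSE → pop True; no jump
LOAD_FAST_LOAD_FAST r,a → push 3,-1
BINARY_OP - → 3 - -1 = 4
STORE_FAST r → r=4
LOAD_FAST i → push 3
LOAD_CONST → push 1
BINARY_OP + → 3 + 1 = 4
STORE_FAST i → i=4
LOAD_FAST i → push 4
LOAD_CONST → push 5
COMPARE_OP bool(<) → 4 vs 5 = True
POP_JUMP_IF_FALSE → pop True; no jump
LOAD_FAST_LOAD_FAST r,a → push 4,-1
BINARY_OP - → 4 - -1 = 5
STORE_FAST r → r=5
LOAD_FAST i → push 4
LOAD_CONST → push 1
BINARY_OP + → 4 + 1 = 5
STORE_FAST i → i=5
LOAD_FAST i → push 5
LOAD_CONST → push 5
COMPARE_OP bool(<) → 5 vs 5 = False
POP_JUMP_IF_FALSE → pop False; jump
LOAD_FAST r → push 5
RETURN_VALUE → return 5.

5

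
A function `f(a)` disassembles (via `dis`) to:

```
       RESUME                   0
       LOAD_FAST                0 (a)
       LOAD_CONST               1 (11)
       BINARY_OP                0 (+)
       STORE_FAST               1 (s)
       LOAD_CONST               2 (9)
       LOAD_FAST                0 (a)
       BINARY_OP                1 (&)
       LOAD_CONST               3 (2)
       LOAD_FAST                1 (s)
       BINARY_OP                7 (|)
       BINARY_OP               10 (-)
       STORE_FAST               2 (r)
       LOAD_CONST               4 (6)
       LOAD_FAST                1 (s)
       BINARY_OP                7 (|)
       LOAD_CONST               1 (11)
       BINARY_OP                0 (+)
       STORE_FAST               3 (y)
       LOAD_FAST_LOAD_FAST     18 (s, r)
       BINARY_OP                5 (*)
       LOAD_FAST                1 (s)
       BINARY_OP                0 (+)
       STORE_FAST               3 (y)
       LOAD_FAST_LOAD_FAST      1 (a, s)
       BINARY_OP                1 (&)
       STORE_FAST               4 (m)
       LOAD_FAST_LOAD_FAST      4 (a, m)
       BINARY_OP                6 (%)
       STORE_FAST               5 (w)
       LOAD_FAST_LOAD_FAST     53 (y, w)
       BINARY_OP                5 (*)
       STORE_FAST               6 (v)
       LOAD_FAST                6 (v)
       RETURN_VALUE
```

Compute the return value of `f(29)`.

LOAD_FAST a → push 29. Stack: [29]
LOAD_CONST → push 11. Stack: [29, 11]
BINARY_OP + → 29 + 11 = 40. Stack: [40]
STORE_FAST s → s=40. Stack: []
LOAD_CONST → push 9. Stack: [9]
LOAD_FAST a → push 29. Stack: [9, 29]
BINARY_OP & → 9 & 29 = 9. Stack: [9]
LOAD_CONST → push 2. Stack: [9, 2]
LOAD_FAST s → push 40. Stack: [9, 2, 40]
BINARY_OP | → 2 | 40 = 42. Stack: [9, 42]
BINARY_OP - → 9 - 42 = -33. Stack: [-33]
STORE_FAST r → r=-33. Stack: []
LOAD_CONST → push 6. Stack: [6]
LOAD_FAST s → push 40. Stack: [6, 40]
BINARY_OP | → 6 | 40 = 46. Stack: [46]
LOAD_CONST → push 11. Stack: [46, 11]
BINARY_OP + → 46 + 11 = 57. Stack: [57]
STORE_FAST y → y=57. Stack: []
LOAD_FAST_LOAD_FAST s,r → push 40,-33. Stack: [40, -33]
BINARY_OP * → 40 * -33 = -1320. Stack: [-1320]
LOAD_FAST s → push 40. Stack: [-1320, 40]
BINARY_OP + → -1320 + 40 = -1280. Stack: [-1280]
STORE_FAST y → y=-1280. Stack: []
LOAD_FAST_LOAD_FAST a,s → push 29,40. Stack: [29, 40]
BINARY_OP & → 29 & 40 = 8. Stack: [8]
STORE_FAST m → m=8. Stack: []
LOAD_FAST_LOAD_FAST a,m → push 29,8. Stack: [29, 8]
BINARY_OP % → 29 % 8 = 5. Stack: [5]
STORE_FAST w → w=5. Stack: []
LOAD_FAST_LOAD_FAST y,w → push -1280,5. Stack: [-1280, 5]
BINARY_OP * → -1280 * 5 = -6400. Stack: [-6400]
STORE_FAST v → v=-6400. Stack: []
LOAD_FAST v → push -6400. Stack: [-6400]
RETURN_VALUE → return -6400.

-6400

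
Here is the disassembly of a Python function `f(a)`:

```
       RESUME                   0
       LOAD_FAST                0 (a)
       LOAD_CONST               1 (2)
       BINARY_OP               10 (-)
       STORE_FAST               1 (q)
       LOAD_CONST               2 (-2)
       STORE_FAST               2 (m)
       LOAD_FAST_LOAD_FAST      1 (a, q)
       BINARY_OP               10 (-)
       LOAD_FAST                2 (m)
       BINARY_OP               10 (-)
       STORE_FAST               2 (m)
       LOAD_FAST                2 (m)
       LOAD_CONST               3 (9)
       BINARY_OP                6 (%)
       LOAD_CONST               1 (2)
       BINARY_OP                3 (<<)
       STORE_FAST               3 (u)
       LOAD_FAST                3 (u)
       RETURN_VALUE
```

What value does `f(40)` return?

LOAD_FAST a → push 40. Stack: [40]
LOAD_CONST → push 2. Stack: [40, 2]
BINARY_OP - → 40 - 2 = 38. Stack: [38]
STORE_FAST q → q=38. Stack: []
LOAD_CONST → push -2. Stack: [-2]
STORE_FAST m → m=-2. Stack: []
LOAD_FAST_LOAD_FAST a,q → push 40,38. Stack: [40, 38]
BINARY_OP - → 40 - 38 = 2. Stack: [2]
LOAD_FAST m → push -2. Stack: [2, -2]
BINARY_OP - → 2 - -2 = 4. Stack: [4]
STORE_FAST m → m=4. Stack: []
LOAD_FAST m → push 4. Stack: [4]
LOAD_CONST → push 9. Stack: [4, 9]
BINARY_OP % → 4 % 9 = 4. Stack: [4]
LOAD_CONST → push 2. Stack: [4, 2]
BINARY_OP << → 4 << 2 = 16. Stack: [16]
STORE_FAST u → u=16. Stack: []
LOAD_FAST u → push 16. Stack: [16]
RETURN_VALUE → return 16.

16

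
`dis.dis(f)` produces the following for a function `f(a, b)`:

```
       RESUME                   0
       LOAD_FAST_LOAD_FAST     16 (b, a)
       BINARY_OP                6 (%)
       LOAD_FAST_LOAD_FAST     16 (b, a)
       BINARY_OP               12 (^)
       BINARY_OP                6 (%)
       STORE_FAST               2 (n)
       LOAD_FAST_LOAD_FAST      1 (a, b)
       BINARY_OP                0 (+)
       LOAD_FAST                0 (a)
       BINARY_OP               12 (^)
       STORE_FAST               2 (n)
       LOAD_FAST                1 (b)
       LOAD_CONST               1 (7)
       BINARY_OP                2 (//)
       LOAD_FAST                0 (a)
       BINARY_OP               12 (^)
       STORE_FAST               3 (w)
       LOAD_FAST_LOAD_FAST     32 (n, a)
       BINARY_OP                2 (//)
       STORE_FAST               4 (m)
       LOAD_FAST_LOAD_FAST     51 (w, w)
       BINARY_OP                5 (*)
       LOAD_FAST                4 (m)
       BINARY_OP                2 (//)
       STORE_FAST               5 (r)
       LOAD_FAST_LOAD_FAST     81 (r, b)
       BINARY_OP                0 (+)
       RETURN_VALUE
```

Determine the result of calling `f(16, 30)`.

163

LOAD_FAST_LOAD_FAST b,a → push 30,16. Stack: [30, 16]
BINARY_OP % → 30 % 16 = 14. Stack: [14]
LOAD_FAST_LOAD_FAST b,a → push 30,16. Stack: [14, 30, 16]
BINARY_OP ^ → 30 ^ 16 = 14. Stack: [14, 14]
BINARY_OP % → 14 % 14 = 0. Stack: [0]
STORE_FAST n → n=0. Stack: []
LOAD_FAST_LOAD_FAST a,b → push 16,30. Stack: [16, 30]
BINARY_OP + → 16 + 30 = 46. Stack: [46]
LOAD_FAST a → push 16. Stack: [46, 16]
BINARY_OP ^ → 46 ^ 16 = 62. Stack: [62]
STORE_FAST n → n=62. Stack: []
LOAD_FAST b → push 30. Stack: [30]
LOAD_CONST → push 7. Stack: [30, 7]
BINARY_OP // → 30 // 7 = 4. Stack: [4]
LOAD_FAST a → push 16. Stack: [4, 16]
BINARY_OP ^ → 4 ^ 16 = 20. Stack: [20]
STORE_FAST w → w=20. Stack: []
LOAD_FAST_LOAD_FAST n,a → push 62,16. Stack: [62, 16]
BINARY_OP // → 62 // 16 = 3. Stack: [3]
STORE_FAST m → m=3. Stack: []
LOAD_FAST_LOAD_FAST w,w → push 20,20. Stack: [20, 20]
BINARY_OP * → 20 * 20 = 400. Stack: [400]
LOAD_FAST m → push 3. Stack: [400, 3]
BINARY_OP // → 400 // 3 = 133. Stack: [133]
STORE_FAST r → r=133. Stack: []
LOAD_FAST_LOAD_FAST r,b → push 133,30. Stack: [133, 30]
BINARY_OP + → 133 + 30 = 163. Stack: [163]
RETURN_VALUE → return 163.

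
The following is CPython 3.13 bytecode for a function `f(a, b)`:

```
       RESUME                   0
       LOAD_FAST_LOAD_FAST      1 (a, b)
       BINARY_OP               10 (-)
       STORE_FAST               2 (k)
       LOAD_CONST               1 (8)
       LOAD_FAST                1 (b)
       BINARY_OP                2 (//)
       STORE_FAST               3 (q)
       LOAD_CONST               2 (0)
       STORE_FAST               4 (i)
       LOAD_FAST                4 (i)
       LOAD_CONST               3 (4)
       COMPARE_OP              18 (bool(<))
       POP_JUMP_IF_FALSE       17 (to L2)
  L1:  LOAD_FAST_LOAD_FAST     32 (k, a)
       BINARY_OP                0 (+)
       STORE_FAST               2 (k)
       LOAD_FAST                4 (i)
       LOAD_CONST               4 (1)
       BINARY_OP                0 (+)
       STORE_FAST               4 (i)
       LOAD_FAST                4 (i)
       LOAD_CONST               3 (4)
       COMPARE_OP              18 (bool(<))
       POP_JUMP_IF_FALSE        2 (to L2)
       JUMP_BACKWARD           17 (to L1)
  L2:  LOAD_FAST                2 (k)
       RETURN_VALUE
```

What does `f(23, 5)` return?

110

LOAD_FAST_LOAD_FAST a,b → push 23,5. Stack: [23, 5]
BINARY_OP - → 23 - 5 = 18. Stack: [18]
STORE_FAST k → k=18. Stack: []
LOAD_CONST → push 8. Stack: [8]
LOAD_FAST b → push 5. Stack: [8, 5]
BINARY_OP // → 8 // 5 = 1. Stack: [1]
STORE_FAST q → q=1. Stack: []
LOAD_CONST → push 0. Stack: [0]
STORE_FAST i → i=0. Stack: []
LOAD_FAST i → push 0. Stack: [0]
LOAD_CONST → push 4. Stack: [0, 4]
COMPARE_OP bool(<) → 0 vs 4 = True. Stack: [True]
POP_JUMP_IF_FALSE → pop True; no jump. Stack: []
LOAD_FAST_LOAD_FAST k,a → push 18,23. Stack: [18, 23]
BINARY_OP + → 18 + 23 = 41. Stack: [41]
STORE_FAST k → k=41. Stack: []
LOAD_FAST i → push 0. Stack: [0]
LOAD_CONST → push 1. Stack: [0, 1]
BINARY_OP + → 0 + 1 = 1. Stack: [1]
STORE_FAST i → i=1. Stack: []
LOAD_FAST i → push 1. Stack: [1]
LOAD_CONST → push 4. Stack: [1, 4]
COMPARE_OP bool(<) → 1 vs 4 = True. Stack: [True]
POP_JUMP_IF_FALSE → pop True; no jump. Stack: []
LOAD_FAST_LOAD_FAST k,a → push 41,23. Stack: [41, 23]
BINARY_OP + → 41 + 23 = 64. Stack: [64]
STORE_FAST k → k=64. Stack: []
LOAD_FAST i → push 1. Stack: [1]
LOAD_CONST → push 1. Stack: [1, 1]
BINARY_OP + → 1 + 1 = 2. Stack: [2]
STORE_FAST i → i=2. Stack: []
LOAD_FAST i → push 2. Stack: [2]
LOAD_CONST → push 4. Stack: [2, 4]
COMPARE_OP bool(<) → 2 vs 4 = True. Stack: [True]
POP_JUMP_IF_FALSE → pop True; no jump. Stack: []
LOAD_FAST_LOAD_FAST k,a → push 64,23. Stack: [64, 23]
BINARY_OP + → 64 + 23 = 87. Stack: [87]
STORE_FAST k → k=87. Stack: []
LOAD_FAST i → push 2. Stack: [2]
LOAD_CONST → push 1. Stack: [2, 1]
BINARY_OP + → 2 + 1 = 3. Stack: [3]
STORE_FAST i → i=3. Stack: []
LOAD_FAST i → push 3. Stack: [3]
LOAD_CONST → push 4. Stack: [3, 4]
COMPARE_OP bool(<) → 3 vs 4 = True. Stack: [True]
POP_JUMP_IF_FALSE → pop True; no jump. Stack: []
LOAD_FAST_LOAD_FAST k,a → push 87,23. Stack: [87, 23]
BINARY_OP + → 87 + 23 = 110. Stack: [110]
STORE_FAST k → k=110. Stack: []
LOAD_FAST i → push 3. Stack: [3]
LOAD_CONST → push 1. Stack: [3, 1]
BINARY_OP + → 3 + 1 = 4. Stack: [4]
STORE_FAST i → i=4. Stack: []
LOAD_FAST i → push 4. Stack: [4]
LOAD_CONST → push 4. Stack: [4, 4]
COMPARE_OP bool(<) → 4 vs 4 = False. Stack: [False]
POP_JUMP_IF_FALSE → pop False; jump. Stack: []
LOAD_FAST k → push 110. Stack: [110]
RETURN_VALUE → return 110.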